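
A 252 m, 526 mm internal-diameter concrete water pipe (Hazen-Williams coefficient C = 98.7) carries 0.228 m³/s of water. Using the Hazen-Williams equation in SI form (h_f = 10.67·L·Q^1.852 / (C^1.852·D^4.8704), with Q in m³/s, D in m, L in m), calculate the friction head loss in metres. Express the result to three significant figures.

h_f = 10.67·252·0.228^1.852 / (98.7^1.852·0.526^4.8704) = 0.8052 m

h_f ≈ 0.805 m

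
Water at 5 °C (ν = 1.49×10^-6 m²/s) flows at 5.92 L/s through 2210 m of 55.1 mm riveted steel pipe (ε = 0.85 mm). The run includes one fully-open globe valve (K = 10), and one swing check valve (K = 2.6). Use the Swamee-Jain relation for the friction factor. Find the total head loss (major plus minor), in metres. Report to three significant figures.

V = 4Q/(πD²) = 2.483 m/s; V²/2g = 0.3142 m
Re = 9.18×10^4, ε/D = 0.0154 → f = 0.04489 (Swamee-Jain)
Major: h_f = f(L/D)·V²/2g = 0.04489·40109·0.3142 = 565.6 m
Minor: ΣK = 12.6; h_m = ΣK·V²/2g = 3.958 m
Total H_L = 565.6 + 3.958 = 569.6 m

H_L ≈ 570 m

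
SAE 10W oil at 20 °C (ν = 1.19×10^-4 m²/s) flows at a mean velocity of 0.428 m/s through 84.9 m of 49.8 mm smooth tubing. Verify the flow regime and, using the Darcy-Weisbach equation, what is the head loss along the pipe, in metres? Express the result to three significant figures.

Re = VD/ν = 0.428·0.04980/1.19×10^-4 = 179 → laminar (Re < 2300)
f = 64/Re = 0.3573
h_f = f(L/D)V²/(2g) = 0.3573·(84.9/0.04980)·0.428²/(2·9.81) = 5.687 m

h_f ≈ 5.69 m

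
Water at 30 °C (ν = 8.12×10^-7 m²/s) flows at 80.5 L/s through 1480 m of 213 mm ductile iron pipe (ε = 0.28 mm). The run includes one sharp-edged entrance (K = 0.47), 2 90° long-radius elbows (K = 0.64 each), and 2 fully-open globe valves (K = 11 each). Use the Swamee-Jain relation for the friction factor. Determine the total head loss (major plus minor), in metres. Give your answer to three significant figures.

V = 4Q/(πD²) = 2.259 m/s; V²/2g = 0.2601 m
Re = 5.93×10^5, ε/D = 0.00131 → f = 0.02154 (Swamee-Jain)
Major: h_f = f(L/D)·V²/2g = 0.02154·6948·0.2601 = 38.93 m
Minor: ΣK = 23.8; h_m = ΣK·V²/2g = 6.178 m
Total H_L = 38.93 + 6.178 = 45.11 m

H_L ≈ 45.1 m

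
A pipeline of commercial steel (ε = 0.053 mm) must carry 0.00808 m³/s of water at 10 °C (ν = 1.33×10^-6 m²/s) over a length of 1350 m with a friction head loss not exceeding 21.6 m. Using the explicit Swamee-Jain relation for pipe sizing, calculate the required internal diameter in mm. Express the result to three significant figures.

D ≈ 94.7 mm

Swamee-Jain (Type III): D = 0.66·[ε^1.25·(LQ²/(gh_f))^4.75 + ν·Q^9.4·(L/(gh_f))^5.2]^0.04
LQ²/(gh_f) = 4.159×10^-4; L/(gh_f) = 6.371
Term 1 = ε^1.25·(…)^4.75 = 3.94×10^-22; Term 2 = ν·Q^9.4·(…)^5.2 = 4.32×10^-22
D = 0.66·(3.94×10^-22 + 4.32×10^-22)^0.04 = 0.09467 m = 94.7 mm
Check: V = 1.15 m/s, Re = 8.17×10^4, f = 0.02121, h_f = 20.3 m ≈ 21.6 m ✓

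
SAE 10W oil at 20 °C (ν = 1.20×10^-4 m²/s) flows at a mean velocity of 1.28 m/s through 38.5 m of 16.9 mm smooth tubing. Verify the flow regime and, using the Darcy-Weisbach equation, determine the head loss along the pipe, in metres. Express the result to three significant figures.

h_f ≈ 67.5 m

Re = VD/ν = 1.28·0.01690/1.20×10^-4 = 180 → laminar (Re < 2300)
f = 64/Re = 0.3550
h_f = f(L/D)V²/(2g) = 0.3550·(38.5/0.01690)·1.28²/(2·9.81) = 67.54 m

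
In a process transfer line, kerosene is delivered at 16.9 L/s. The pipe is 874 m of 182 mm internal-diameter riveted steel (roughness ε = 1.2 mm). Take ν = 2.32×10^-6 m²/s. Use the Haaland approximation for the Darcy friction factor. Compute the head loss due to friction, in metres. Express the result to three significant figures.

V = 4Q/(πD²) = 4·0.0169/(π·0.182²) = 0.6496 m/s
Re = VD/ν = 0.6496·0.182/2.32×10^-6 = 5.10×10^4 → turbulent
ε/D = 1.2/182 = 0.00659
Haaland: f = 0.03453
h_f = f(L/D)V²/(2g) = 0.03453·(874/0.182)·0.6496²/(2·9.81) = 3.566 m

h_f ≈ 3.57 m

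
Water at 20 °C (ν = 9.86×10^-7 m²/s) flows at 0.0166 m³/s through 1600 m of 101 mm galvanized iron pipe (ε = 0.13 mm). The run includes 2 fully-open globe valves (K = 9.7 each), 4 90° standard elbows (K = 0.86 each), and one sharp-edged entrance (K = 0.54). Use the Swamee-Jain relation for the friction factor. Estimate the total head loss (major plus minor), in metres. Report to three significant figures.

H_L ≈ 82.0 m

V = 4Q/(πD²) = 2.072 m/s; V²/2g = 0.2188 m
Re = 2.12×10^5, ε/D = 0.00129 → f = 0.02219 (Swamee-Jain)
Major: h_f = f(L/D)·V²/2g = 0.02219·15842·0.2188 = 76.92 m
Minor: ΣK = 23.4; h_m = ΣK·V²/2g = 5.116 m
Total H_L = 76.92 + 5.116 = 82.03 m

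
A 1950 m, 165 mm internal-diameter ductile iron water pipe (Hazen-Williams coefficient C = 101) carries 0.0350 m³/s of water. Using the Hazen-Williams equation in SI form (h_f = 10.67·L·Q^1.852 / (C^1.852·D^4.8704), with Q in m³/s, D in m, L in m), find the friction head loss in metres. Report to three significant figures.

h_f ≈ 52.6 m

h_f = 10.67·1950·0.0350^1.852 / (101^1.852·0.165^4.8704) = 52.60 m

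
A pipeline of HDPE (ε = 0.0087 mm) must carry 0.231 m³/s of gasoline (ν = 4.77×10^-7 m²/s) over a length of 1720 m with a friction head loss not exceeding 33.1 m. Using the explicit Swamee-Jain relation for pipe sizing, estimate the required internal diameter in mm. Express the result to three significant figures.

D ≈ 305 mm

Swamee-Jain (Type III): D = 0.66·[ε^1.25·(LQ²/(gh_f))^4.75 + ν·Q^9.4·(L/(gh_f))^5.2]^0.04
LQ²/(gh_f) = 0.2827; L/(gh_f) = 5.297
Term 1 = ε^1.25·(…)^4.75 = 1.17×10^-9; Term 2 = ν·Q^9.4·(…)^5.2 = 2.89×10^-9
D = 0.66·(1.17×10^-9 + 2.89×10^-9)^0.04 = 0.3047 m = 305 mm
Check: V = 3.17 m/s, Re = 2.02×10^6, f = 0.01130, h_f = 32.6 m ≈ 33.1 m ✓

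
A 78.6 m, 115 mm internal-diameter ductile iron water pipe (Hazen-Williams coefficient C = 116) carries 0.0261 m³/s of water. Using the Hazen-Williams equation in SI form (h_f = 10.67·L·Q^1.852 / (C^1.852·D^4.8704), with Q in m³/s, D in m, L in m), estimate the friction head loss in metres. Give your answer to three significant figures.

h_f = 10.67·78.6·0.0261^1.852 / (116^1.852·0.115^4.8704) = 5.528 m

h_f ≈ 5.53 m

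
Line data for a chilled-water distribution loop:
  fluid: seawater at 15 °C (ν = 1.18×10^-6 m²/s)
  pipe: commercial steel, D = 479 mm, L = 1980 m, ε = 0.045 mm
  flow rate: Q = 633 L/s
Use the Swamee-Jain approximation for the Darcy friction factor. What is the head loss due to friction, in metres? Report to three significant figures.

h_f ≈ 33.9 m

V = 4Q/(πD²) = 4·0.633/(π·0.479²) = 3.513 m/s
Re = VD/ν = 3.513·0.479/1.18×10^-6 = 1.43×10^6 → turbulent
ε/D = 0.045/479 = 9.39×10^-5
Swamee-Jain: f = 0.01305
h_f = f(L/D)V²/(2g) = 0.01305·(1980/0.479)·3.513²/(2·9.81) = 33.93 m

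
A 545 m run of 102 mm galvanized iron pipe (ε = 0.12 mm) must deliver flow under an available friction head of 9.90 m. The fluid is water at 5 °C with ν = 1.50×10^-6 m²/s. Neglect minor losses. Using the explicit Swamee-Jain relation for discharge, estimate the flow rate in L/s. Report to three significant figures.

Q ≈ 10.3 L/s

Swamee-Jain (Type II): Q = -0.965·√(gD⁵h_f/L)·ln[ε/(3.7D) + √(3.17ν²L/(gD³h_f))]
√(gD⁵h_f/L) = √(9.81·0.102⁵·9.90/545) = 0.001403
ε/(3.7D) = 3.18×10^-4; √(3.17ν²L/(gD³h_f)) = 1.94×10^-4
Q = -0.965·0.001403·ln(5.122×10^-4) = 0.01026 m³/s
Check: V = 1.26 m/s, Re = 8.53×10^4, f = 0.02327, h_f = 9.98 m ≈ 9.90 m ✓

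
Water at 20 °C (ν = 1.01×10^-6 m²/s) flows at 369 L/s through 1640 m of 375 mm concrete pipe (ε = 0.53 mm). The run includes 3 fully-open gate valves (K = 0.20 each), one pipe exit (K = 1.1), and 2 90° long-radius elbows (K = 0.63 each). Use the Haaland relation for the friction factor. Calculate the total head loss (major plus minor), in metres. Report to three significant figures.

V = 4Q/(πD²) = 3.341 m/s; V²/2g = 0.5689 m
Re = 1.24×10^6, ε/D = 0.00141 → f = 0.02161 (Haaland)
Major: h_f = f(L/D)·V²/2g = 0.02161·4373·0.5689 = 53.77 m
Minor: ΣK = 2.96; h_m = ΣK·V²/2g = 1.684 m
Total H_L = 53.77 + 1.684 = 55.45 m

H_L ≈ 55.5 m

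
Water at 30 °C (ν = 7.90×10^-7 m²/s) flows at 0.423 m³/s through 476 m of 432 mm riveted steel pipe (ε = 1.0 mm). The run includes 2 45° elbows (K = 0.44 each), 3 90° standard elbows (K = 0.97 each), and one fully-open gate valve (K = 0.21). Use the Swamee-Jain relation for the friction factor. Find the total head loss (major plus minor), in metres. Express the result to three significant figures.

H_L ≈ 13.2 m

V = 4Q/(πD²) = 2.886 m/s; V²/2g = 0.4245 m
Re = 1.58×10^6, ε/D = 0.00231 → f = 0.02452 (Swamee-Jain)
Major: h_f = f(L/D)·V²/2g = 0.02452·1102·0.4245 = 11.47 m
Minor: ΣK = 4.00; h_m = ΣK·V²/2g = 1.698 m
Total H_L = 11.47 + 1.698 = 13.17 m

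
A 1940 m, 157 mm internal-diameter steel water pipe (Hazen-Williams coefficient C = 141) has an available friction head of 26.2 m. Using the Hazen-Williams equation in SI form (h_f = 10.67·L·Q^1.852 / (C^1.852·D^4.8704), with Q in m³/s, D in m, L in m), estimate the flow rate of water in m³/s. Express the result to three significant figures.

Q ≈ 0.0295 m³/s

Rearranging: Q = [h_f·C^1.852·D^4.8704 / (10.67·L)]^(1/1.852)
Q = [26.2·141^1.852·0.157^4.8704 / (10.67·1940)]^0.540 = 0.02951 m³/s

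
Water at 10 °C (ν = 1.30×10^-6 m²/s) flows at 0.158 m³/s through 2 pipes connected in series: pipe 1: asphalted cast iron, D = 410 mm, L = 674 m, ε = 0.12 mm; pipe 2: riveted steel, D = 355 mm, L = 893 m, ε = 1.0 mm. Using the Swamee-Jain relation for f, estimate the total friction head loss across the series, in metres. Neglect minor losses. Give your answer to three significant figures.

Pipe 1: V = 1.197 m/s, Re = 3.77×10^5, ε/D = 2.93×10^-4, f = 0.01667, h_1 = f(L/D)V²/2g = 2.000 m
Pipe 2: V = 1.596 m/s, Re = 4.36×10^5, ε/D = 0.00282, f = 0.02615, h_2 = f(L/D)V²/2g = 8.544 m
Series → Q common, losses add: H = Σh = 10.54 m

H ≈ 10.5 m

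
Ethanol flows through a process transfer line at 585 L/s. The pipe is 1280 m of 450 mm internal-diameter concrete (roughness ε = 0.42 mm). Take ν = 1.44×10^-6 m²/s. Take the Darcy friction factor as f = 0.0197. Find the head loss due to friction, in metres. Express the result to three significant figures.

V = 4Q/(πD²) = 4·0.585/(π·0.450²) = 3.678 m/s
h_f = f(L/D)V²/(2g) = 0.01970·(1280/0.450)·3.678²/(2·9.81) = 38.64 m

h_f ≈ 38.6 m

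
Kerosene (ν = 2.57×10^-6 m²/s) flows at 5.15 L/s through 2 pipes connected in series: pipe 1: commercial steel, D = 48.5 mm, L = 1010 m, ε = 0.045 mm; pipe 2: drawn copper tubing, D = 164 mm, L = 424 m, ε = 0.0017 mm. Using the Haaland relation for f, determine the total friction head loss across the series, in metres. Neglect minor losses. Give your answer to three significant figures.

H ≈ 193 m

Pipe 1: V = 2.788 m/s, Re = 5.26×10^4, ε/D = 9.28×10^-4, f = 0.02336, h_1 = f(L/D)V²/2g = 192.7 m
Pipe 2: V = 0.2438 m/s, Re = 1.56×10^4, ε/D = 1.04×10^-5, f = 0.02746, h_2 = f(L/D)V²/2g = 0.2151 m
Series → Q common, losses add: H = Σh = 192.9 m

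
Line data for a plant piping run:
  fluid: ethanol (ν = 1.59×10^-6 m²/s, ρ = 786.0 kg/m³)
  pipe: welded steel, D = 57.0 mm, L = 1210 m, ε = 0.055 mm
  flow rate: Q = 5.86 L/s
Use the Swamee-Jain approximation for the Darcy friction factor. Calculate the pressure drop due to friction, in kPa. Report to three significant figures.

V = 4Q/(πD²) = 4·0.00586/(π·0.0570²) = 2.296 m/s
Re = VD/ν = 2.296·0.0570/1.59×10^-6 = 8.23×10^4 → turbulent
ε/D = 0.055/57.0 = 9.65×10^-4
Swamee-Jain: f = 0.02266
h_f = f(L/D)V²/(2g) = 0.02266·(1210/0.0570)·2.296²/(2·9.81) = 129.3 m
Δp = ρg·h_f = 786.0·9.81·129.3 = 997.0 kPa

Δp ≈ 997 kPa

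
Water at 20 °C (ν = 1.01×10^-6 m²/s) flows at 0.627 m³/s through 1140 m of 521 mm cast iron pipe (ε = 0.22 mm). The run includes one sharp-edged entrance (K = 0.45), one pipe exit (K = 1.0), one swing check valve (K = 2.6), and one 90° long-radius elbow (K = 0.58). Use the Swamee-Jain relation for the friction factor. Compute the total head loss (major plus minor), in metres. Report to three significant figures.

H_L ≈ 18.0 m

V = 4Q/(πD²) = 2.941 m/s; V²/2g = 0.4409 m
Re = 1.52×10^6, ε/D = 4.22×10^-4 → f = 0.01655 (Swamee-Jain)
Major: h_f = f(L/D)·V²/2g = 0.01655·2188·0.4409 = 15.96 m
Minor: ΣK = 4.63; h_m = ΣK·V²/2g = 2.041 m
Total H_L = 15.96 + 2.041 = 18.01 m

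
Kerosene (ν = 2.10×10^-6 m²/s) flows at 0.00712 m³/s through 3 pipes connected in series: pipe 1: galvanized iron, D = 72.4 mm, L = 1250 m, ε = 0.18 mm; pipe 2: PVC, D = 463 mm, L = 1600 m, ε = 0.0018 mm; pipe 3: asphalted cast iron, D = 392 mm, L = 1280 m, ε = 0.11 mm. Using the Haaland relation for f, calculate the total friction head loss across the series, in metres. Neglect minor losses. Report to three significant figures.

H ≈ 71.1 m

Pipe 1: V = 1.729 m/s, Re = 5.96×10^4, ε/D = 0.00249, f = 0.02701, h_1 = f(L/D)V²/2g = 71.09 m
Pipe 2: V = 0.04229 m/s, Re = 9320, ε/D = 3.89×10^-6, f = 0.03149, h_2 = f(L/D)V²/2g = 0.009920 m
Pipe 3: V = 0.05900 m/s, Re = 1.10×10^4, ε/D = 2.81×10^-4, f = 0.03043, h_3 = f(L/D)V²/2g = 0.01762 m
Series → Q common, losses add: H = Σh = 71.12 m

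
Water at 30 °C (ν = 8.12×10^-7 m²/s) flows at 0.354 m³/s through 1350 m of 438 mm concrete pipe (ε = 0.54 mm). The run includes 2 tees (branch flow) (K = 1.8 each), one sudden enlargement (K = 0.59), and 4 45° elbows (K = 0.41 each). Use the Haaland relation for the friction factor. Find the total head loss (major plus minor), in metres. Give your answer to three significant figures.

V = 4Q/(πD²) = 2.349 m/s; V²/2g = 0.2813 m
Re = 1.27×10^6, ε/D = 0.00123 → f = 0.02090 (Haaland)
Major: h_f = f(L/D)·V²/2g = 0.02090·3082·0.2813 = 18.12 m
Minor: ΣK = 5.83; h_m = ΣK·V²/2g = 1.640 m
Total H_L = 18.12 + 1.640 = 19.76 m

H_L ≈ 19.8 m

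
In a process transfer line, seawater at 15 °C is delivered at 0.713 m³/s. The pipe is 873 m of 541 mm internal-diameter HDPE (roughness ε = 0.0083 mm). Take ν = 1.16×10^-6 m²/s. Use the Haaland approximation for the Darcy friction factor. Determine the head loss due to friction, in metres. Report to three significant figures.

V = 4Q/(πD²) = 4·0.713/(π·0.541²) = 3.102 m/s
Re = VD/ν = 3.102·0.541/1.16×10^-6 = 1.45×10^6 → turbulent
ε/D = 0.0083/541 = 1.53×10^-5
Haaland: f = 0.01127
h_f = f(L/D)V²/(2g) = 0.01127·(873/0.541)·3.102²/(2·9.81) = 8.914 m

h_f ≈ 8.91 m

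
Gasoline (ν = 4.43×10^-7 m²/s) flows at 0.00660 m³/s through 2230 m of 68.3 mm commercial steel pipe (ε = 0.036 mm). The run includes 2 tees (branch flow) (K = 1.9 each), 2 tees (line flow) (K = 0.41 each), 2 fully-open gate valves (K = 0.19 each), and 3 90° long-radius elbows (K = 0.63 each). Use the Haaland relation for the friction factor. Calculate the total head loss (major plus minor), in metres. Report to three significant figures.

H_L ≈ 100 m

V = 4Q/(πD²) = 1.801 m/s; V²/2g = 0.1654 m
Re = 2.78×10^5, ε/D = 5.27×10^-4 → f = 0.01832 (Haaland)
Major: h_f = f(L/D)·V²/2g = 0.01832·32650·0.1654 = 98.94 m
Minor: ΣK = 6.89; h_m = ΣK·V²/2g = 1.140 m
Total H_L = 98.94 + 1.140 = 100.1 m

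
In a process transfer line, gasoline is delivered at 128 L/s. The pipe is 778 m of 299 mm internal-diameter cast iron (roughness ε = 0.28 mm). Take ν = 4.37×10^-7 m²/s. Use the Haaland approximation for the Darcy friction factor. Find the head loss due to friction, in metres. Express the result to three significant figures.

V = 4Q/(πD²) = 4·0.128/(π·0.299²) = 1.823 m/s
Re = VD/ν = 1.823·0.299/4.37×10^-7 = 1.25×10^6 → turbulent
ε/D = 0.28/299 = 9.36×10^-4
Haaland: f = 0.01959
h_f = f(L/D)V²/(2g) = 0.01959·(778/0.299)·1.823²/(2·9.81) = 8.633 m

h_f ≈ 8.63 m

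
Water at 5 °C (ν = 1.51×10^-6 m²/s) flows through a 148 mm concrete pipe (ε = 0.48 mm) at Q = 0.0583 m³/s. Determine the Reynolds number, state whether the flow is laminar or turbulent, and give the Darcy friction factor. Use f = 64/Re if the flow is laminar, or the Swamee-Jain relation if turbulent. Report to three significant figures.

Re ≈ 3.32×10^5; turbulent; f ≈ 0.0273

V = 4Q/(πD²) = 3.389 m/s
Re = VD/ν = 3.389·0.148/1.51×10^-6 = 3.32×10^5
Re > 4000 → turbulent; ε/D = 0.00324
Swamee-Jain: f = 0.02727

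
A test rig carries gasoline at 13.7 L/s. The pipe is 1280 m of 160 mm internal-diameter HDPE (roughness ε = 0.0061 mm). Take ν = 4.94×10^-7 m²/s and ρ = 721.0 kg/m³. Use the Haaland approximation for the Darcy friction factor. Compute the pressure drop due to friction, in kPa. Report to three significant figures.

Δp ≈ 20.7 kPa

V = 4Q/(πD²) = 4·0.0137/(π·0.160²) = 0.6814 m/s
Re = VD/ν = 0.6814·0.160/4.94×10^-7 = 2.21×10^5 → turbulent
ε/D = 0.0061/160 = 3.81×10^-5
Haaland: f = 0.01547
h_f = f(L/D)V²/(2g) = 0.01547·(1280/0.160)·0.6814²/(2·9.81) = 2.929 m
Δp = ρg·h_f = 721.0·9.81·2.929 = 20.72 kPa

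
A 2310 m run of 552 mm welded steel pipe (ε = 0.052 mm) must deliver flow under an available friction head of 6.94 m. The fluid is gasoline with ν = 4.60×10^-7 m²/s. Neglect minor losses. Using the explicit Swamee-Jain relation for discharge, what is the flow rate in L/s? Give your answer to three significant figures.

Swamee-Jain (Type II): Q = -0.965·√(gD⁵h_f/L)·ln[ε/(3.7D) + √(3.17ν²L/(gD³h_f))]
√(gD⁵h_f/L) = √(9.81·0.552⁵·6.94/2310) = 0.03886
ε/(3.7D) = 2.55×10^-5; √(3.17ν²L/(gD³h_f)) = 1.16×10^-5
Q = -0.965·0.03886·ln(3.709×10^-5) = 0.3826 m³/s
Check: V = 1.60 m/s, Re = 1.92×10^6, f = 0.01281, h_f = 6.98 m ≈ 6.94 m ✓

Q ≈ 383 L/s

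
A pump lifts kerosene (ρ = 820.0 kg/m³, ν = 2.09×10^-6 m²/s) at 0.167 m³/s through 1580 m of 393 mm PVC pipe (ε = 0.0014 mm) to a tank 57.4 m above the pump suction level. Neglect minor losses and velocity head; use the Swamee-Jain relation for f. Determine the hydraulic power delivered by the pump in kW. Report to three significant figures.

V = 4Q/(πD²) = 1.377 m/s; Re = 2.59×10^5; ε/D = 3.56×10^-6; f = 0.01482
h_f = f(L/D)V²/2g = 5.755 m
Total head H = z + h_f = 57.4 + 5.755 = 63.15 m
P_hyd = ρgQH = 820.0·9.81·0.167·63.15 = 84.84 kW

P_hyd ≈ 84.8 kW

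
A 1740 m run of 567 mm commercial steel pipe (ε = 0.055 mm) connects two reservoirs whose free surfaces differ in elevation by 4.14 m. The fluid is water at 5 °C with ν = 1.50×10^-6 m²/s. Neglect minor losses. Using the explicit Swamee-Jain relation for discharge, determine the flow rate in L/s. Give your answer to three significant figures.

Swamee-Jain (Type II): Q = -0.965·√(gD⁵h_f/L)·ln[ε/(3.7D) + √(3.17ν²L/(gD³h_f))]
√(gD⁵h_f/L) = √(9.81·0.567⁵·4.14/1740) = 0.03698
ε/(3.7D) = 2.62×10^-5; √(3.17ν²L/(gD³h_f)) = 4.09×10^-5
Q = -0.965·0.03698·ln(6.716×10^-5) = 0.3429 m³/s
Check: V = 1.36 m/s, Re = 5.13×10^5, f = 0.01439, h_f = 4.15 m ≈ 4.14 m ✓

Q ≈ 343 L/s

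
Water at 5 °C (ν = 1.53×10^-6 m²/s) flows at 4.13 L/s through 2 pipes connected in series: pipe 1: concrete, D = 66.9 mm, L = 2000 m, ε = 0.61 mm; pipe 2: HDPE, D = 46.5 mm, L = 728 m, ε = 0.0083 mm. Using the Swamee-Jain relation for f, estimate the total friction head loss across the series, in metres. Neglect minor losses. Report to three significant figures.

H ≈ 175 m

Pipe 1: V = 1.175 m/s, Re = 5.14×10^4, ε/D = 0.00912, f = 0.03834, h_1 = f(L/D)V²/2g = 80.64 m
Pipe 2: V = 2.432 m/s, Re = 7.39×10^4, ε/D = 1.78×10^-4, f = 0.01992, h_2 = f(L/D)V²/2g = 94.00 m
Series → Q common, losses add: H = Σh = 174.6 m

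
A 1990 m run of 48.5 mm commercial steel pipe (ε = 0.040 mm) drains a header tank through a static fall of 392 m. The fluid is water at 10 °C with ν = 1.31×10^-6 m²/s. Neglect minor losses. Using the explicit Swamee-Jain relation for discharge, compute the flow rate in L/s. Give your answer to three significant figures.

Q ≈ 5.47 L/s

Swamee-Jain (Type II): Q = -0.965·√(gD⁵h_f/L)·ln[ε/(3.7D) + √(3.17ν²L/(gD³h_f))]
√(gD⁵h_f/L) = √(9.81·0.0485⁵·392/1990) = 7.201×10^-4
ε/(3.7D) = 2.23×10^-4; √(3.17ν²L/(gD³h_f)) = 1.57×10^-4
Q = -0.965·7.201×10^-4·ln(3.800×10^-4) = 0.005473 m³/s
Check: V = 2.96 m/s, Re = 1.10×10^5, f = 0.02151, h_f = 395 m ≈ 392 m ✓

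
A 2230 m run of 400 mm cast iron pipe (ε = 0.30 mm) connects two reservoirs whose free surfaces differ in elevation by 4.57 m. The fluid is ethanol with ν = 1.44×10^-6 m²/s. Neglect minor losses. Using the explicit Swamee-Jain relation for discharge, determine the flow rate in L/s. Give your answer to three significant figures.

Swamee-Jain (Type II): Q = -0.965·√(gD⁵h_f/L)·ln[ε/(3.7D) + √(3.17ν²L/(gD³h_f))]
√(gD⁵h_f/L) = √(9.81·0.400⁵·4.57/2230) = 0.01435
ε/(3.7D) = 2.03×10^-4; √(3.17ν²L/(gD³h_f)) = 7.15×10^-5
Q = -0.965·0.01435·ln(2.742×10^-4) = 0.1136 m³/s
Check: V = 0.904 m/s, Re = 2.51×10^5, f = 0.01984, h_f = 4.60 m ≈ 4.57 m ✓

Q ≈ 114 L/s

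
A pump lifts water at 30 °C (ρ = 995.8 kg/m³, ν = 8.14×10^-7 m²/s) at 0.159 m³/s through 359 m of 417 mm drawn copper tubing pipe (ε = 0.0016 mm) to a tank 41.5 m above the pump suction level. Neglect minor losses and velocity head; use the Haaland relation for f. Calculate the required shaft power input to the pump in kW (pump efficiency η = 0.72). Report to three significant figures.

V = 4Q/(πD²) = 1.164 m/s; Re = 5.96×10^5; ε/D = 3.84×10^-6; f = 0.01271
h_f = f(L/D)V²/2g = 0.7558 m
Total head H = z + h_f = 41.5 + 0.7558 = 42.26 m
P_hyd = ρgQH = 995.8·9.81·0.159·42.26 = 65.63 kW
P_shaft = P_hyd/η = 65.63/0.72 = 91.16 kW

P_shaft ≈ 91.2 kW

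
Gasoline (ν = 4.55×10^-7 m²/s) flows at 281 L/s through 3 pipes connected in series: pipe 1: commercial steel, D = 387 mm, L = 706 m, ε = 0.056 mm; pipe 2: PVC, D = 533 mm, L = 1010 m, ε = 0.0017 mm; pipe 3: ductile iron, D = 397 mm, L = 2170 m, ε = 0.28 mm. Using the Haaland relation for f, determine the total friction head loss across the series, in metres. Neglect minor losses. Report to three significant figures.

H ≈ 35.1 m

Pipe 1: V = 2.389 m/s, Re = 2.03×10^6, ε/D = 1.45×10^-4, f = 0.01345, h_1 = f(L/D)V²/2g = 7.137 m
Pipe 2: V = 1.259 m/s, Re = 1.48×10^6, ε/D = 3.19×10^-6, f = 0.01093, h_2 = f(L/D)V²/2g = 1.675 m
Pipe 3: V = 2.270 m/s, Re = 1.98×10^6, ε/D = 7.05×10^-4, f = 0.01828, h_3 = f(L/D)V²/2g = 26.24 m
Series → Q common, losses add: H = Σh = 35.05 m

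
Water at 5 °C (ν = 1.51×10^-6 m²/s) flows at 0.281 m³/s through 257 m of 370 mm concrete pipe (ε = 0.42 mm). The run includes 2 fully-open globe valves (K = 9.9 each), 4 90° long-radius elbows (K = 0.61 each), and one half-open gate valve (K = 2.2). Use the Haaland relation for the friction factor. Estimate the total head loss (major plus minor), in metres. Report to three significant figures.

H_L ≈ 13.5 m

V = 4Q/(πD²) = 2.613 m/s; V²/2g = 0.3481 m
Re = 6.40×10^5, ε/D = 0.00114 → f = 0.02067 (Haaland)
Major: h_f = f(L/D)·V²/2g = 0.02067·694.6·0.3481 = 4.999 m
Minor: ΣK = 24.4; h_m = ΣK·V²/2g = 8.508 m
Total H_L = 4.999 + 8.508 = 13.51 m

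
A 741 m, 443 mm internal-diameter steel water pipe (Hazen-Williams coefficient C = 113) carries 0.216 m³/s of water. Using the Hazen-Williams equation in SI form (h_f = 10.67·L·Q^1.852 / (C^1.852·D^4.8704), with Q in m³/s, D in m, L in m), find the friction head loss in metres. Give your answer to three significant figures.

h_f ≈ 3.85 m

h_f = 10.67·741·0.216^1.852 / (113^1.852·0.443^4.8704) = 3.848 m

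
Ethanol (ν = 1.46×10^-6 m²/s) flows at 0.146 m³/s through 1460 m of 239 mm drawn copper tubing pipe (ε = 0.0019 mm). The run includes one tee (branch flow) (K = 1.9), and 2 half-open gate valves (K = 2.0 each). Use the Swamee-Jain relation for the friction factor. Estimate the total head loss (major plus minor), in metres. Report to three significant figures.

H_L ≈ 46.3 m

V = 4Q/(πD²) = 3.254 m/s; V²/2g = 0.5398 m
Re = 5.33×10^5, ε/D = 7.95×10^-6 → f = 0.01308 (Swamee-Jain)
Major: h_f = f(L/D)·V²/2g = 0.01308·6109·0.5398 = 43.12 m
Minor: ΣK = 5.90; h_m = ΣK·V²/2g = 3.185 m
Total H_L = 43.12 + 3.185 = 46.31 m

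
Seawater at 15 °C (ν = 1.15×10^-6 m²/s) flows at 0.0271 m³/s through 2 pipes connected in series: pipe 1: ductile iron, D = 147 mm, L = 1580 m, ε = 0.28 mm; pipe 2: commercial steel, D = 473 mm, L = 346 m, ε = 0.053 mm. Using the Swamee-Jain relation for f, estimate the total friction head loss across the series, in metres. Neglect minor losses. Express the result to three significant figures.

Pipe 1: V = 1.597 m/s, Re = 2.04×10^5, ε/D = 0.00190, f = 0.02420, h_1 = f(L/D)V²/2g = 33.80 m
Pipe 2: V = 0.1542 m/s, Re = 6.34×10^4, ε/D = 1.12×10^-4, f = 0.02020, h_2 = f(L/D)V²/2g = 0.01792 m
Series → Q common, losses add: H = Σh = 33.81 m

H ≈ 33.8 m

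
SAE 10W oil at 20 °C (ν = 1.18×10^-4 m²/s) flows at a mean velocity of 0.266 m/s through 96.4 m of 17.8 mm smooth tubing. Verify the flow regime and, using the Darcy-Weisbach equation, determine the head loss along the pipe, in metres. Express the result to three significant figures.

h_f ≈ 31.2 m

Re = VD/ν = 0.266·0.01780/1.18×10^-4 = 40.1 → laminar (Re < 2300)
f = 64/Re = 1.595
h_f = f(L/D)V²/(2g) = 1.595·(96.4/0.01780)·0.266²/(2·9.81) = 31.15 m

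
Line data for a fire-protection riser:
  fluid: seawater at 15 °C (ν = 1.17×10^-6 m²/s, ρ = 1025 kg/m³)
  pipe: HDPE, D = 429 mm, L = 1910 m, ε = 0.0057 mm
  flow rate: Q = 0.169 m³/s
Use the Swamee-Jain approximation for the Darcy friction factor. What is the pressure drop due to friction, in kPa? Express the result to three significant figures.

V = 4Q/(πD²) = 4·0.169/(π·0.429²) = 1.169 m/s
Re = VD/ν = 1.169·0.429/1.17×10^-6 = 4.29×10^5 → turbulent
ε/D = 0.0057/429 = 1.33×10^-5
Swamee-Jain: f = 0.01365
h_f = f(L/D)V²/(2g) = 0.01365·(1910/0.429)·1.169²/(2·9.81) = 4.235 m
Δp = ρg·h_f = 1025·9.81·4.235 = 42.58 kPa

Δp ≈ 42.6 kPa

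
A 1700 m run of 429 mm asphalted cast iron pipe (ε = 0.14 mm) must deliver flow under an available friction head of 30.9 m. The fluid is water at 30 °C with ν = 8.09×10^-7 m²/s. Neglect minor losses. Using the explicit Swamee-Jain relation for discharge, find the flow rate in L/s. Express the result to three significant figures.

Q ≈ 452 L/s

Swamee-Jain (Type II): Q = -0.965·√(gD⁵h_f/L)·ln[ε/(3.7D) + √(3.17ν²L/(gD³h_f))]
√(gD⁵h_f/L) = √(9.81·0.429⁵·30.9/1700) = 0.05090
ε/(3.7D) = 8.82×10^-5; √(3.17ν²L/(gD³h_f)) = 1.21×10^-5
Q = -0.965·0.05090·ln(1.003×10^-4) = 0.4522 m³/s
Check: V = 3.13 m/s, Re = 1.66×10^6, f = 0.01572, h_f = 31.1 m ≈ 30.9 m ✓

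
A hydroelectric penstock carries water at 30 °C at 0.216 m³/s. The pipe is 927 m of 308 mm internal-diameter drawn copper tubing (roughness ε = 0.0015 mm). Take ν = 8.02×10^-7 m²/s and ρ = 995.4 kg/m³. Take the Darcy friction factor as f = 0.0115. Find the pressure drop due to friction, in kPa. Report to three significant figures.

V = 4Q/(πD²) = 4·0.216/(π·0.308²) = 2.899 m/s
h_f = f(L/D)V²/(2g) = 0.01150·(927/0.308)·2.899²/(2·9.81) = 14.83 m
Δp = ρg·h_f = 995.4·9.81·14.83 = 144.8 kPa

Δp ≈ 145 kPa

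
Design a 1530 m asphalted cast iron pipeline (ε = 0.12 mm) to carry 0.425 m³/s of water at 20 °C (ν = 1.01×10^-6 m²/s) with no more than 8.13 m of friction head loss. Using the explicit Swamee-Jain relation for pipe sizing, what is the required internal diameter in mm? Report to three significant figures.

D ≈ 538 mm

Swamee-Jain (Type III): D = 0.66·[ε^1.25·(LQ²/(gh_f))^4.75 + ν·Q^9.4·(L/(gh_f))^5.2]^0.04
LQ²/(gh_f) = 3.465; L/(gh_f) = 19.18
Term 1 = ε^1.25·(…)^4.75 = 0.00460; Term 2 = ν·Q^9.4·(…)^5.2 = 0.00152
D = 0.66·(0.00460 + 0.00152)^0.04 = 0.5383 m = 538 mm
Check: V = 1.87 m/s, Re = 9.95×10^5, f = 0.01502, h_f = 7.59 m ≈ 8.13 m ✓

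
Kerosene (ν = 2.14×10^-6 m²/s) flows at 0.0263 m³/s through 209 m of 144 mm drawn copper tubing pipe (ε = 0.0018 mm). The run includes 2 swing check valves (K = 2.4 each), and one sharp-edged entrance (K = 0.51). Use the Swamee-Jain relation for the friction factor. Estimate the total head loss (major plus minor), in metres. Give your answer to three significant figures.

H_L ≈ 4.11 m

V = 4Q/(πD²) = 1.615 m/s; V²/2g = 0.1329 m
Re = 1.09×10^5, ε/D = 1.25×10^-5 → f = 0.01764 (Swamee-Jain)
Major: h_f = f(L/D)·V²/2g = 0.01764·1451·0.1329 = 3.402 m
Minor: ΣK = 5.31; h_m = ΣK·V²/2g = 0.7058 m
Total H_L = 3.402 + 0.7058 = 4.108 m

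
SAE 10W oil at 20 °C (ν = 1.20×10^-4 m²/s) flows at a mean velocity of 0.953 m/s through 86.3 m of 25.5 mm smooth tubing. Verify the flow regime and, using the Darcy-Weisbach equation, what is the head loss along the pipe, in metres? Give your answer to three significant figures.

h_f ≈ 49.5 m

Re = VD/ν = 0.953·0.02550/1.20×10^-4 = 203 → laminar (Re < 2300)
f = 64/Re = 0.3160
h_f = f(L/D)V²/(2g) = 0.3160·(86.3/0.02550)·0.953²/(2·9.81) = 49.51 m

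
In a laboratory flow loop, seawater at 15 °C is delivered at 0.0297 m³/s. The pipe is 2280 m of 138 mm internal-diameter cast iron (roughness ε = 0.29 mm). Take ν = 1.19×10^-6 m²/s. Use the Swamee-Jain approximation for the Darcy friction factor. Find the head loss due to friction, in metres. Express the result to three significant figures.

h_f ≈ 81.8 m

V = 4Q/(πD²) = 4·0.0297/(π·0.138²) = 1.986 m/s
Re = VD/ν = 1.986·0.138/1.19×10^-6 = 2.30×10^5 → turbulent
ε/D = 0.29/138 = 0.00210
Swamee-Jain: f = 0.02465
h_f = f(L/D)V²/(2g) = 0.02465·(2280/0.138)·1.986²/(2·9.81) = 81.84 m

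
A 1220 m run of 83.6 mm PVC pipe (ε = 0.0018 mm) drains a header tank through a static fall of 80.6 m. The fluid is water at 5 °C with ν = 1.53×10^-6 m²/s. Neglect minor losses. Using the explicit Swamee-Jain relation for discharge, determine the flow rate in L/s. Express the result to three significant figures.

Q ≈ 13.9 L/s

Swamee-Jain (Type II): Q = -0.965·√(gD⁵h_f/L)·ln[ε/(3.7D) + √(3.17ν²L/(gD³h_f))]
√(gD⁵h_f/L) = √(9.81·0.0836⁵·80.6/1220) = 0.001627
ε/(3.7D) = 5.82×10^-6; √(3.17ν²L/(gD³h_f)) = 1.40×10^-4
Q = -0.965·0.001627·ln(1.458×10^-4) = 0.01387 m³/s
Check: V = 2.53 m/s, Re = 1.38×10^5, f = 0.01688, h_f = 80.1 m ≈ 80.6 m ✓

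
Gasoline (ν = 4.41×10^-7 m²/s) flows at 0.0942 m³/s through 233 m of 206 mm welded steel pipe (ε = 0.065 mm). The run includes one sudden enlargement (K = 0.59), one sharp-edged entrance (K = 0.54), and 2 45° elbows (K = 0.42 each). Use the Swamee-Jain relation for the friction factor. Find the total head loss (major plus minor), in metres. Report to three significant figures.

H_L ≈ 8.05 m

V = 4Q/(πD²) = 2.826 m/s; V²/2g = 0.4071 m
Re = 1.32×10^6, ε/D = 3.16×10^-4 → f = 0.01573 (Swamee-Jain)
Major: h_f = f(L/D)·V²/2g = 0.01573·1131·0.4071 = 7.243 m
Minor: ΣK = 1.97; h_m = ΣK·V²/2g = 0.8021 m
Total H_L = 7.243 + 0.8021 = 8.045 m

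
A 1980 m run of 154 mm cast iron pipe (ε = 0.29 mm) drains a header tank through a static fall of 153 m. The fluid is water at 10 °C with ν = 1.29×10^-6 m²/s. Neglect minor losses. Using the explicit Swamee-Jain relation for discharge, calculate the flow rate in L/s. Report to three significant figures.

Swamee-Jain (Type II): Q = -0.965·√(gD⁵h_f/L)·ln[ε/(3.7D) + √(3.17ν²L/(gD³h_f))]
√(gD⁵h_f/L) = √(9.81·0.154⁵·153/1980) = 0.008103
ε/(3.7D) = 5.09×10^-4; √(3.17ν²L/(gD³h_f)) = 4.37×10^-5
Q = -0.965·0.008103·ln(5.526×10^-4) = 0.05865 m³/s
Check: V = 3.15 m/s, Re = 3.76×10^5, f = 0.02369, h_f = 154 m ≈ 153 m ✓

Q ≈ 58.7 L/s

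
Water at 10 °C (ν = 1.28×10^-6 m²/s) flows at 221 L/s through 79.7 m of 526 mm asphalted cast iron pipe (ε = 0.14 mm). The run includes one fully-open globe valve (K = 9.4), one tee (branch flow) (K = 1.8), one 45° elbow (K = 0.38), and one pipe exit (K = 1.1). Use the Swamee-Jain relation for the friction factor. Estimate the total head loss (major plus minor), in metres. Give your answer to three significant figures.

H_L ≈ 0.799 m

V = 4Q/(πD²) = 1.017 m/s; V²/2g = 0.05272 m
Re = 4.18×10^5, ε/D = 2.66×10^-4 → f = 0.01632 (Swamee-Jain)
Major: h_f = f(L/D)·V²/2g = 0.01632·151.5·0.05272 = 0.1304 m
Minor: ΣK = 12.7; h_m = ΣK·V²/2g = 0.6685 m
Total H_L = 0.1304 + 0.6685 = 0.7989 m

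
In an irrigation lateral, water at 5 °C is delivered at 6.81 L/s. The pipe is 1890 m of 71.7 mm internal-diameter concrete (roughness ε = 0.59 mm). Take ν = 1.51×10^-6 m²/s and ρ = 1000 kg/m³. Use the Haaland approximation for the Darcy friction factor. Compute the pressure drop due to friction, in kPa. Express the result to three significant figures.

V = 4Q/(πD²) = 4·0.00681/(π·0.0717²) = 1.687 m/s
Re = VD/ν = 1.687·0.0717/1.51×10^-6 = 8.01×10^4 → turbulent
ε/D = 0.59/71.7 = 0.00823
Haaland: f = 0.03637
h_f = f(L/D)V²/(2g) = 0.03637·(1890/0.0717)·1.687²/(2·9.81) = 139.0 m
Δp = ρg·h_f = 1000·9.81·139.0 = 1364 kPa

Δp ≈ 1360 kPa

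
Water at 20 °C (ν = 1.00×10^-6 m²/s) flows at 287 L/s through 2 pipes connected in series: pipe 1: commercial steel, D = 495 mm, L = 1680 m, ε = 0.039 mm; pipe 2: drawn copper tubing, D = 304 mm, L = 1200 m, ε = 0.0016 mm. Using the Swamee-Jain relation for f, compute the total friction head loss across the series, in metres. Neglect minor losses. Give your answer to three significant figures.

Pipe 1: V = 1.491 m/s, Re = 7.38×10^5, ε/D = 7.88×10^-5, f = 0.01359, h_1 = f(L/D)V²/2g = 5.227 m
Pipe 2: V = 3.954 m/s, Re = 1.20×10^6, ε/D = 5.26×10^-6, f = 0.01140, h_2 = f(L/D)V²/2g = 35.87 m
Series → Q common, losses add: H = Σh = 41.10 m

H ≈ 41.1 m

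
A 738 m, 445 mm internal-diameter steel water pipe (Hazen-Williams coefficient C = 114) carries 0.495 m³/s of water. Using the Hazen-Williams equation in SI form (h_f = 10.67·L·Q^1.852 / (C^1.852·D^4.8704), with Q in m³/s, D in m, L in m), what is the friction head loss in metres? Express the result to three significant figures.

h_f ≈ 17.1 m

h_f = 10.67·738·0.495^1.852 / (114^1.852·0.445^4.8704) = 17.13 m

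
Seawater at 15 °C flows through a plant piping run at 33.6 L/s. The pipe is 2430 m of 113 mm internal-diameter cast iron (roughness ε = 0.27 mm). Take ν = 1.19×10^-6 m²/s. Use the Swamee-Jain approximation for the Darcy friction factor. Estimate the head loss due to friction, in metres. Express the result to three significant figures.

V = 4Q/(πD²) = 4·0.0336/(π·0.113²) = 3.350 m/s
Re = VD/ν = 3.350·0.113/1.19×10^-6 = 3.18×10^5 → turbulent
ε/D = 0.27/113 = 0.00239
Swamee-Jain: f = 0.02521
h_f = f(L/D)V²/(2g) = 0.02521·(2430/0.113)·3.350²/(2·9.81) = 310.2 m

h_f ≈ 310 m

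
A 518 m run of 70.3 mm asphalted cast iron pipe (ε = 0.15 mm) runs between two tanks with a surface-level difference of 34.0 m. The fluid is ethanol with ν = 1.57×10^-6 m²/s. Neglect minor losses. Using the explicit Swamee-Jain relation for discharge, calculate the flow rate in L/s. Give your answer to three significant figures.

Q ≈ 7.28 L/s

Swamee-Jain (Type II): Q = -0.965·√(gD⁵h_f/L)·ln[ε/(3.7D) + √(3.17ν²L/(gD³h_f))]
√(gD⁵h_f/L) = √(9.81·0.0703⁵·34.0/518) = 0.001051
ε/(3.7D) = 5.77×10^-4; √(3.17ν²L/(gD³h_f)) = 1.87×10^-4
Q = -0.965·0.001051·ln(7.636×10^-4) = 0.007283 m³/s
Check: V = 1.88 m/s, Re = 8.40×10^4, f = 0.02597, h_f = 34.3 m ≈ 34.0 m ✓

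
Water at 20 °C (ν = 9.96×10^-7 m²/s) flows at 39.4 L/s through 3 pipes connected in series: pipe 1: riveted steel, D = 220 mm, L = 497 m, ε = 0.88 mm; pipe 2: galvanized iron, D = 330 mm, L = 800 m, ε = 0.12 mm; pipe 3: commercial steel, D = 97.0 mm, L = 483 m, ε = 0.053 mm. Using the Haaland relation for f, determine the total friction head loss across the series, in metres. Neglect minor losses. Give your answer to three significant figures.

Pipe 1: V = 1.036 m/s, Re = 2.29×10^5, ε/D = 0.00400, f = 0.02891, h_1 = f(L/D)V²/2g = 3.576 m
Pipe 2: V = 0.4607 m/s, Re = 1.53×10^5, ε/D = 3.64×10^-4, f = 0.01843, h_2 = f(L/D)V²/2g = 0.4832 m
Pipe 3: V = 5.332 m/s, Re = 5.19×10^5, ε/D = 5.46×10^-4, f = 0.01784, h_3 = f(L/D)V²/2g = 128.7 m
Series → Q common, losses add: H = Σh = 132.8 m

H ≈ 133 m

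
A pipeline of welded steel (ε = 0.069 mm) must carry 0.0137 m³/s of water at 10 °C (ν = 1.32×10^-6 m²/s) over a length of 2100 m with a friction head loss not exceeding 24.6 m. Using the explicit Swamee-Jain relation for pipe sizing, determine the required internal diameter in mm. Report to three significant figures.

D ≈ 124 mm

Swamee-Jain (Type III): D = 0.66·[ε^1.25·(LQ²/(gh_f))^4.75 + ν·Q^9.4·(L/(gh_f))^5.2]^0.04
LQ²/(gh_f) = 0.001633; L/(gh_f) = 8.702
Term 1 = ε^1.25·(…)^4.75 = 3.64×10^-19; Term 2 = ν·Q^9.4·(…)^5.2 = 3.10×10^-19
D = 0.66·(3.64×10^-19 + 3.10×10^-19)^0.04 = 0.1238 m = 124 mm
Check: V = 1.14 m/s, Re = 1.07×10^5, f = 0.02050, h_f = 23.0 m ≈ 24.6 m ✓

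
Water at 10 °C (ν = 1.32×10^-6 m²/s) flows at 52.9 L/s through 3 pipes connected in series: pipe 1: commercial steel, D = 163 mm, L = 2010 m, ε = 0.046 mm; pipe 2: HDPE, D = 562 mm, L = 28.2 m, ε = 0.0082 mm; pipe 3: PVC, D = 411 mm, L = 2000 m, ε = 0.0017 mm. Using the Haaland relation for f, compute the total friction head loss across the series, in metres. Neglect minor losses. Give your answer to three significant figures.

Pipe 1: V = 2.535 m/s, Re = 3.13×10^5, ε/D = 2.82×10^-4, f = 0.01661, h_1 = f(L/D)V²/2g = 67.10 m
Pipe 2: V = 0.2133 m/s, Re = 9.08×10^4, ε/D = 1.46×10^-5, f = 0.01824, h_2 = f(L/D)V²/2g = 0.002121 m
Pipe 3: V = 0.3987 m/s, Re = 1.24×10^5, ε/D = 4.14×10^-6, f = 0.01706, h_3 = f(L/D)V²/2g = 0.6728 m
Series → Q common, losses add: H = Σh = 67.77 m

H ≈ 67.8 m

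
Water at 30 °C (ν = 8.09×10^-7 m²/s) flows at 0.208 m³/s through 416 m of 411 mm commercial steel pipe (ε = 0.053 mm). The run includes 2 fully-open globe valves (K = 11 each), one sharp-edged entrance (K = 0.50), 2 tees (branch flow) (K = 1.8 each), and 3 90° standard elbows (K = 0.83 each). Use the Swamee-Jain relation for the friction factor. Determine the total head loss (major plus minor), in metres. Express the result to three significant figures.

V = 4Q/(πD²) = 1.568 m/s; V²/2g = 0.1253 m
Re = 7.96×10^5, ε/D = 1.29×10^-4 → f = 0.01416 (Swamee-Jain)
Major: h_f = f(L/D)·V²/2g = 0.01416·1012·0.1253 = 1.796 m
Minor: ΣK = 28.6; h_m = ΣK·V²/2g = 3.582 m
Total H_L = 1.796 + 3.582 = 5.378 m

H_L ≈ 5.38 m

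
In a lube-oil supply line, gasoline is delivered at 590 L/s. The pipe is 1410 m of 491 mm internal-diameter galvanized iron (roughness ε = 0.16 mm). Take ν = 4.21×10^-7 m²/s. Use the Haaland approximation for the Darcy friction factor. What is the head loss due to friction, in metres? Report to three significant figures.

h_f ≈ 21.9 m

V = 4Q/(πD²) = 4·0.590/(π·0.491²) = 3.116 m/s
Re = VD/ν = 3.116·0.491/4.21×10^-7 = 3.63×10^6 → turbulent
ε/D = 0.16/491 = 3.26×10^-4
Haaland: f = 0.01541
h_f = f(L/D)V²/(2g) = 0.01541·(1410/0.491)·3.116²/(2·9.81) = 21.89 m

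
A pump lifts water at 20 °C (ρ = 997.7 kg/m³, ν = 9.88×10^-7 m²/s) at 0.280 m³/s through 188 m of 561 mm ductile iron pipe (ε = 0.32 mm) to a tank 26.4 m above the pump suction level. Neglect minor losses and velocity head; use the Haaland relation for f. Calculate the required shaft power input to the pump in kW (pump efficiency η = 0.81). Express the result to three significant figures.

V = 4Q/(πD²) = 1.133 m/s; Re = 6.43×10^5; ε/D = 5.70×10^-4; f = 0.01785
h_f = f(L/D)V²/2g = 0.3912 m
Total head H = z + h_f = 26.4 + 0.3912 = 26.79 m
P_hyd = ρgQH = 997.7·9.81·0.280·26.79 = 73.42 kW
P_shaft = P_hyd/η = 73.42/0.81 = 90.64 kW

P_shaft ≈ 90.6 kW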